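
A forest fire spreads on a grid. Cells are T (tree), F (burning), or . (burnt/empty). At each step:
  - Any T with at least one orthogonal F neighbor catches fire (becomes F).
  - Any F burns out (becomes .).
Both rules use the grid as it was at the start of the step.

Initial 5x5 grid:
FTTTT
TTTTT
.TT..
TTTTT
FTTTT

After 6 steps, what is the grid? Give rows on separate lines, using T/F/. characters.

Step 1: 4 trees catch fire, 2 burn out
  .FTTT
  FTTTT
  .TT..
  FTTTT
  .FTTT
Step 2: 4 trees catch fire, 4 burn out
  ..FTT
  .FTTT
  .TT..
  .FTTT
  ..FTT
Step 3: 5 trees catch fire, 4 burn out
  ...FT
  ..FTT
  .FT..
  ..FTT
  ...FT
Step 4: 5 trees catch fire, 5 burn out
  ....F
  ...FT
  ..F..
  ...FT
  ....F
Step 5: 2 trees catch fire, 5 burn out
  .....
  ....F
  .....
  ....F
  .....
Step 6: 0 trees catch fire, 2 burn out
  .....
  .....
  .....
  .....
  .....

.....
.....
.....
.....
.....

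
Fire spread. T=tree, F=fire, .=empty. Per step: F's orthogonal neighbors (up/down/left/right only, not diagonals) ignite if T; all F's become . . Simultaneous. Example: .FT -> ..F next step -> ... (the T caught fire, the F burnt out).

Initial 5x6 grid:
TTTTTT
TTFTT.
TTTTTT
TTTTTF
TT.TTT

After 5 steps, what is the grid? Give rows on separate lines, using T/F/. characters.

Step 1: 7 trees catch fire, 2 burn out
  TTFTTT
  TF.FT.
  TTFTTF
  TTTTF.
  TT.TTF
Step 2: 10 trees catch fire, 7 burn out
  TF.FTT
  F...F.
  TF.FF.
  TTFF..
  TT.TF.
Step 3: 5 trees catch fire, 10 burn out
  F...FT
  ......
  F.....
  TF....
  TT.F..
Step 4: 3 trees catch fire, 5 burn out
  .....F
  ......
  ......
  F.....
  TF....
Step 5: 1 trees catch fire, 3 burn out
  ......
  ......
  ......
  ......
  F.....

......
......
......
......
F.....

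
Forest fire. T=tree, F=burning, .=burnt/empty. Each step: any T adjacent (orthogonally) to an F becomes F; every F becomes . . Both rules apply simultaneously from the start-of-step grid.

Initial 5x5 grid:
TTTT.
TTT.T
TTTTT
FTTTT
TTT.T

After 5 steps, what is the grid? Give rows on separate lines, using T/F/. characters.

Step 1: 3 trees catch fire, 1 burn out
  TTTT.
  TTT.T
  FTTTT
  .FTTT
  FTT.T
Step 2: 4 trees catch fire, 3 burn out
  TTTT.
  FTT.T
  .FTTT
  ..FTT
  .FT.T
Step 3: 5 trees catch fire, 4 burn out
  FTTT.
  .FT.T
  ..FTT
  ...FT
  ..F.T
Step 4: 4 trees catch fire, 5 burn out
  .FTT.
  ..F.T
  ...FT
  ....F
  ....T
Step 5: 3 trees catch fire, 4 burn out
  ..FT.
  ....T
  ....F
  .....
  ....F

..FT.
....T
....F
.....
....F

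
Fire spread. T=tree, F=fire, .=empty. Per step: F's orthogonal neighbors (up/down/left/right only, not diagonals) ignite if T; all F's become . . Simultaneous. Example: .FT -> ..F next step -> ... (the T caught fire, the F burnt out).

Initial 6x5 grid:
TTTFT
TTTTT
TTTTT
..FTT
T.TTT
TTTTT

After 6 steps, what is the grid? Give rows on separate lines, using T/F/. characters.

Step 1: 6 trees catch fire, 2 burn out
  TTF.F
  TTTFT
  TTFTT
  ...FT
  T.FTT
  TTTTT
Step 2: 8 trees catch fire, 6 burn out
  TF...
  TTF.F
  TF.FT
  ....F
  T..FT
  TTFTT
Step 3: 7 trees catch fire, 8 burn out
  F....
  TF...
  F...F
  .....
  T...F
  TF.FT
Step 4: 3 trees catch fire, 7 burn out
  .....
  F....
  .....
  .....
  T....
  F...F
Step 5: 1 trees catch fire, 3 burn out
  .....
  .....
  .....
  .....
  F....
  .....
Step 6: 0 trees catch fire, 1 burn out
  .....
  .....
  .....
  .....
  .....
  .....

.....
.....
.....
.....
.....
.....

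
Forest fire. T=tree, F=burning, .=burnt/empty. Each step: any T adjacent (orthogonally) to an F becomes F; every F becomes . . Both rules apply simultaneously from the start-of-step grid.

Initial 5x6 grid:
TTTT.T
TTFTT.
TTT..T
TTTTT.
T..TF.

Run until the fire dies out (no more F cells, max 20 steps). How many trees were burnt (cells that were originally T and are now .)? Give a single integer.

Answer: 18

Derivation:
Step 1: +6 fires, +2 burnt (F count now 6)
Step 2: +7 fires, +6 burnt (F count now 7)
Step 3: +3 fires, +7 burnt (F count now 3)
Step 4: +1 fires, +3 burnt (F count now 1)
Step 5: +1 fires, +1 burnt (F count now 1)
Step 6: +0 fires, +1 burnt (F count now 0)
Fire out after step 6
Initially T: 20, now '.': 28
Total burnt (originally-T cells now '.'): 18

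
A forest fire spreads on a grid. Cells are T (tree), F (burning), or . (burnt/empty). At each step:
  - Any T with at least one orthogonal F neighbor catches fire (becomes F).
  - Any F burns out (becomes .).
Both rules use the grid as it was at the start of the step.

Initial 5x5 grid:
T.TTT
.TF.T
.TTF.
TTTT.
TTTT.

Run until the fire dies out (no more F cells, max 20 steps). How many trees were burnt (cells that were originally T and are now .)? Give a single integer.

Answer: 15

Derivation:
Step 1: +4 fires, +2 burnt (F count now 4)
Step 2: +4 fires, +4 burnt (F count now 4)
Step 3: +3 fires, +4 burnt (F count now 3)
Step 4: +3 fires, +3 burnt (F count now 3)
Step 5: +1 fires, +3 burnt (F count now 1)
Step 6: +0 fires, +1 burnt (F count now 0)
Fire out after step 6
Initially T: 16, now '.': 24
Total burnt (originally-T cells now '.'): 15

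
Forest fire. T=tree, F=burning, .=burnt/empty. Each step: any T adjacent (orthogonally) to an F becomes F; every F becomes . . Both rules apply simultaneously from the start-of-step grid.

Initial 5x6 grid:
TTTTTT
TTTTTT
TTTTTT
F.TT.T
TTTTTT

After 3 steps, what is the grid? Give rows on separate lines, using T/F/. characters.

Step 1: 2 trees catch fire, 1 burn out
  TTTTTT
  TTTTTT
  FTTTTT
  ..TT.T
  FTTTTT
Step 2: 3 trees catch fire, 2 burn out
  TTTTTT
  FTTTTT
  .FTTTT
  ..TT.T
  .FTTTT
Step 3: 4 trees catch fire, 3 burn out
  FTTTTT
  .FTTTT
  ..FTTT
  ..TT.T
  ..FTTT

FTTTTT
.FTTTT
..FTTT
..TT.T
..FTTT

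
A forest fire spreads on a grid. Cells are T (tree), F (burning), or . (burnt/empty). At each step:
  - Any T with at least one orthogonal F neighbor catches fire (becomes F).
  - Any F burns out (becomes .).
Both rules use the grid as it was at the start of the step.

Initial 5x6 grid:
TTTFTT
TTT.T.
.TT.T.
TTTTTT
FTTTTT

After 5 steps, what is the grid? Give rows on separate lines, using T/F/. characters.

Step 1: 4 trees catch fire, 2 burn out
  TTF.FT
  TTT.T.
  .TT.T.
  FTTTTT
  .FTTTT
Step 2: 6 trees catch fire, 4 burn out
  TF...F
  TTF.F.
  .TT.T.
  .FTTTT
  ..FTTT
Step 3: 7 trees catch fire, 6 burn out
  F.....
  TF....
  .FF.F.
  ..FTTT
  ...FTT
Step 4: 4 trees catch fire, 7 burn out
  ......
  F.....
  ......
  ...FFT
  ....FT
Step 5: 2 trees catch fire, 4 burn out
  ......
  ......
  ......
  .....F
  .....F

......
......
......
.....F
.....F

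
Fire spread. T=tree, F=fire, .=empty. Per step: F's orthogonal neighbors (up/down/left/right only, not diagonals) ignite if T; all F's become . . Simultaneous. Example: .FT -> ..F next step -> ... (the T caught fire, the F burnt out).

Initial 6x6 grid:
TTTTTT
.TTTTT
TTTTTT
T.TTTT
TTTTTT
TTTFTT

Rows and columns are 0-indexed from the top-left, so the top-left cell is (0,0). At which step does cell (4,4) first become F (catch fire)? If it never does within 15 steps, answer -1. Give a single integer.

Step 1: cell (4,4)='T' (+3 fires, +1 burnt)
Step 2: cell (4,4)='F' (+5 fires, +3 burnt)
  -> target ignites at step 2
Step 3: cell (4,4)='.' (+6 fires, +5 burnt)
Step 4: cell (4,4)='.' (+5 fires, +6 burnt)
Step 5: cell (4,4)='.' (+6 fires, +5 burnt)
Step 6: cell (4,4)='.' (+5 fires, +6 burnt)
Step 7: cell (4,4)='.' (+2 fires, +5 burnt)
Step 8: cell (4,4)='.' (+1 fires, +2 burnt)
Step 9: cell (4,4)='.' (+0 fires, +1 burnt)
  fire out at step 9

2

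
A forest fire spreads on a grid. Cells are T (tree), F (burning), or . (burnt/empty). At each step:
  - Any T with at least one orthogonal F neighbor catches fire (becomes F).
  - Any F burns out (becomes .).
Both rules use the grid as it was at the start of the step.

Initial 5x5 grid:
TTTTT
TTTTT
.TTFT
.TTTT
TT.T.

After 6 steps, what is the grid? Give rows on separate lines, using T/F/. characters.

Step 1: 4 trees catch fire, 1 burn out
  TTTTT
  TTTFT
  .TF.F
  .TTFT
  TT.T.
Step 2: 7 trees catch fire, 4 burn out
  TTTFT
  TTF.F
  .F...
  .TF.F
  TT.F.
Step 3: 4 trees catch fire, 7 burn out
  TTF.F
  TF...
  .....
  .F...
  TT...
Step 4: 3 trees catch fire, 4 burn out
  TF...
  F....
  .....
  .....
  TF...
Step 5: 2 trees catch fire, 3 burn out
  F....
  .....
  .....
  .....
  F....
Step 6: 0 trees catch fire, 2 burn out
  .....
  .....
  .....
  .....
  .....

.....
.....
.....
.....
.....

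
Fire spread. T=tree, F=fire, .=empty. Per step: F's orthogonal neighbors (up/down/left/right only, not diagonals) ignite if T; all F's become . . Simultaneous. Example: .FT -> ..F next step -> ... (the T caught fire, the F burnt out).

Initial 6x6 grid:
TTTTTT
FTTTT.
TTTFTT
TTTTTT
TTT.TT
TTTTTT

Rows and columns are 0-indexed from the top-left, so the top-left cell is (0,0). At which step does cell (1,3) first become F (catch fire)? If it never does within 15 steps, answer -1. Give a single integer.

Step 1: cell (1,3)='F' (+7 fires, +2 burnt)
  -> target ignites at step 1
Step 2: cell (1,3)='.' (+9 fires, +7 burnt)
Step 3: cell (1,3)='.' (+7 fires, +9 burnt)
Step 4: cell (1,3)='.' (+6 fires, +7 burnt)
Step 5: cell (1,3)='.' (+3 fires, +6 burnt)
Step 6: cell (1,3)='.' (+0 fires, +3 burnt)
  fire out at step 6

1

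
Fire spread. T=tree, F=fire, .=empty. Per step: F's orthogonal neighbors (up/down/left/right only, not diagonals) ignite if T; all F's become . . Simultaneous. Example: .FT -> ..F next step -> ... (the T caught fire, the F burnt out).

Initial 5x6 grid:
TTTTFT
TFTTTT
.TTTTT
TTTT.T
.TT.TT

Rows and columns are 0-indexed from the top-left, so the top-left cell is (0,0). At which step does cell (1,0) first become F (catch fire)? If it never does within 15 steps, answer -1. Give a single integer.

Step 1: cell (1,0)='F' (+7 fires, +2 burnt)
  -> target ignites at step 1
Step 2: cell (1,0)='.' (+7 fires, +7 burnt)
Step 3: cell (1,0)='.' (+5 fires, +7 burnt)
Step 4: cell (1,0)='.' (+3 fires, +5 burnt)
Step 5: cell (1,0)='.' (+1 fires, +3 burnt)
Step 6: cell (1,0)='.' (+1 fires, +1 burnt)
Step 7: cell (1,0)='.' (+0 fires, +1 burnt)
  fire out at step 7

1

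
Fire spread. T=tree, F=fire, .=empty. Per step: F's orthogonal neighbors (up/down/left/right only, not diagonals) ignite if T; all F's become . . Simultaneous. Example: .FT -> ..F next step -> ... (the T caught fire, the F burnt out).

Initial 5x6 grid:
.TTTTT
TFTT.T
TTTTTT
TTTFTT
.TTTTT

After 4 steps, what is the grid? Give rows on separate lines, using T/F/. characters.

Step 1: 8 trees catch fire, 2 burn out
  .FTTTT
  F.FT.T
  TFTFTT
  TTF.FT
  .TTFTT
Step 2: 9 trees catch fire, 8 burn out
  ..FTTT
  ...F.T
  F.F.FT
  TF...F
  .TF.FT
Step 3: 5 trees catch fire, 9 burn out
  ...FTT
  .....T
  .....F
  F.....
  .F...F
Step 4: 2 trees catch fire, 5 burn out
  ....FT
  .....F
  ......
  ......
  ......

....FT
.....F
......
......
......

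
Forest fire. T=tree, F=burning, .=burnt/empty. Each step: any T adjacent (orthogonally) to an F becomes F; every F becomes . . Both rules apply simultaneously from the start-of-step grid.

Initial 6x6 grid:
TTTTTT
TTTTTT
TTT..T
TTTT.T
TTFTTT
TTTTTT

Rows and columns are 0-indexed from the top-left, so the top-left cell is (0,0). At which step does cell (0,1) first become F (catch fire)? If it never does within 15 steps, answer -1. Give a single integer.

Step 1: cell (0,1)='T' (+4 fires, +1 burnt)
Step 2: cell (0,1)='T' (+7 fires, +4 burnt)
Step 3: cell (0,1)='T' (+6 fires, +7 burnt)
Step 4: cell (0,1)='T' (+6 fires, +6 burnt)
Step 5: cell (0,1)='F' (+5 fires, +6 burnt)
  -> target ignites at step 5
Step 6: cell (0,1)='.' (+3 fires, +5 burnt)
Step 7: cell (0,1)='.' (+1 fires, +3 burnt)
Step 8: cell (0,1)='.' (+0 fires, +1 burnt)
  fire out at step 8

5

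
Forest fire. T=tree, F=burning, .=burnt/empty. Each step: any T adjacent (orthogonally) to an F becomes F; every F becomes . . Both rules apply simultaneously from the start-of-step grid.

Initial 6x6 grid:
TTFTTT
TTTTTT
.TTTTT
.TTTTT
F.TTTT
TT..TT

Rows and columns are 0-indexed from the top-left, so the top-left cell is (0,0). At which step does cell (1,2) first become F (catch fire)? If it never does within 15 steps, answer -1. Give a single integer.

Step 1: cell (1,2)='F' (+4 fires, +2 burnt)
  -> target ignites at step 1
Step 2: cell (1,2)='.' (+6 fires, +4 burnt)
Step 3: cell (1,2)='.' (+6 fires, +6 burnt)
Step 4: cell (1,2)='.' (+5 fires, +6 burnt)
Step 5: cell (1,2)='.' (+3 fires, +5 burnt)
Step 6: cell (1,2)='.' (+2 fires, +3 burnt)
Step 7: cell (1,2)='.' (+2 fires, +2 burnt)
Step 8: cell (1,2)='.' (+1 fires, +2 burnt)
Step 9: cell (1,2)='.' (+0 fires, +1 burnt)
  fire out at step 9

1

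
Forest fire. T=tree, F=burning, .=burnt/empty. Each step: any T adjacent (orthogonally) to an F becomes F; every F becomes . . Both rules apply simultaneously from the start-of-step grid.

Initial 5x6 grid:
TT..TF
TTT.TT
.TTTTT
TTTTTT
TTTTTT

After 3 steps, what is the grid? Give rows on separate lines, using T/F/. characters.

Step 1: 2 trees catch fire, 1 burn out
  TT..F.
  TTT.TF
  .TTTTT
  TTTTTT
  TTTTTT
Step 2: 2 trees catch fire, 2 burn out
  TT....
  TTT.F.
  .TTTTF
  TTTTTT
  TTTTTT
Step 3: 2 trees catch fire, 2 burn out
  TT....
  TTT...
  .TTTF.
  TTTTTF
  TTTTTT

TT....
TTT...
.TTTF.
TTTTTF
TTTTTT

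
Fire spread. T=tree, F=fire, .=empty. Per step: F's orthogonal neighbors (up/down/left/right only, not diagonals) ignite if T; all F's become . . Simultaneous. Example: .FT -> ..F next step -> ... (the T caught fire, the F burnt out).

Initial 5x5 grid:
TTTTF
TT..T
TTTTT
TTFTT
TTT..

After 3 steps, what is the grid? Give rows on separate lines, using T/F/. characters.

Step 1: 6 trees catch fire, 2 burn out
  TTTF.
  TT..F
  TTFTT
  TF.FT
  TTF..
Step 2: 7 trees catch fire, 6 burn out
  TTF..
  TT...
  TF.FF
  F...F
  TF...
Step 3: 4 trees catch fire, 7 burn out
  TF...
  TF...
  F....
  .....
  F....

TF...
TF...
F....
.....
F....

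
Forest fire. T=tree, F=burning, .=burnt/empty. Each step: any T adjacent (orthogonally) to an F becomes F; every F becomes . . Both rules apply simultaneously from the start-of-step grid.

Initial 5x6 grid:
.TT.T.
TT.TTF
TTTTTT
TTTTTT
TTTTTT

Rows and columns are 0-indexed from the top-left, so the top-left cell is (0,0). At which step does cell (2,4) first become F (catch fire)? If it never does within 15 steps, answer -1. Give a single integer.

Step 1: cell (2,4)='T' (+2 fires, +1 burnt)
Step 2: cell (2,4)='F' (+4 fires, +2 burnt)
  -> target ignites at step 2
Step 3: cell (2,4)='.' (+3 fires, +4 burnt)
Step 4: cell (2,4)='.' (+3 fires, +3 burnt)
Step 5: cell (2,4)='.' (+3 fires, +3 burnt)
Step 6: cell (2,4)='.' (+4 fires, +3 burnt)
Step 7: cell (2,4)='.' (+4 fires, +4 burnt)
Step 8: cell (2,4)='.' (+2 fires, +4 burnt)
Step 9: cell (2,4)='.' (+0 fires, +2 burnt)
  fire out at step 9

2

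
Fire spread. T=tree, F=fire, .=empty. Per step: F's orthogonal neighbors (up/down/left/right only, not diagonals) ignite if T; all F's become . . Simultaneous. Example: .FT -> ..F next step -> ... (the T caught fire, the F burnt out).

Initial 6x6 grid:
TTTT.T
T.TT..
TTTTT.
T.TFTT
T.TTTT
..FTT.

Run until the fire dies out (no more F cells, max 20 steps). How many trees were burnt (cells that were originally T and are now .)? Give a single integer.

Answer: 23

Derivation:
Step 1: +6 fires, +2 burnt (F count now 6)
Step 2: +6 fires, +6 burnt (F count now 6)
Step 3: +4 fires, +6 burnt (F count now 4)
Step 4: +2 fires, +4 burnt (F count now 2)
Step 5: +3 fires, +2 burnt (F count now 3)
Step 6: +2 fires, +3 burnt (F count now 2)
Step 7: +0 fires, +2 burnt (F count now 0)
Fire out after step 7
Initially T: 24, now '.': 35
Total burnt (originally-T cells now '.'): 23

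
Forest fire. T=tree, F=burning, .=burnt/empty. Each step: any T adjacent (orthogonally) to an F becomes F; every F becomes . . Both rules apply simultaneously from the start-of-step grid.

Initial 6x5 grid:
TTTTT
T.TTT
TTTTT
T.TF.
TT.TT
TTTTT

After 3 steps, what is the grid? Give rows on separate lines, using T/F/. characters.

Step 1: 3 trees catch fire, 1 burn out
  TTTTT
  T.TTT
  TTTFT
  T.F..
  TT.FT
  TTTTT
Step 2: 5 trees catch fire, 3 burn out
  TTTTT
  T.TFT
  TTF.F
  T....
  TT..F
  TTTFT
Step 3: 6 trees catch fire, 5 burn out
  TTTFT
  T.F.F
  TF...
  T....
  TT...
  TTF.F

TTTFT
T.F.F
TF...
T....
TT...
TTF.F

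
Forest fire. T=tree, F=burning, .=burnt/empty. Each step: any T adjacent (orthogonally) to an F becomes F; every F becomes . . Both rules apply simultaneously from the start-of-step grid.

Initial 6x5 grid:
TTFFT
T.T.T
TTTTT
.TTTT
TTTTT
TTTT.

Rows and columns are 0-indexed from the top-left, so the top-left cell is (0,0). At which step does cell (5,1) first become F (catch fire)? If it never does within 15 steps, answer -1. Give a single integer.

Step 1: cell (5,1)='T' (+3 fires, +2 burnt)
Step 2: cell (5,1)='T' (+3 fires, +3 burnt)
Step 3: cell (5,1)='T' (+5 fires, +3 burnt)
Step 4: cell (5,1)='T' (+5 fires, +5 burnt)
Step 5: cell (5,1)='T' (+4 fires, +5 burnt)
Step 6: cell (5,1)='F' (+3 fires, +4 burnt)
  -> target ignites at step 6
Step 7: cell (5,1)='.' (+1 fires, +3 burnt)
Step 8: cell (5,1)='.' (+0 fires, +1 burnt)
  fire out at step 8

6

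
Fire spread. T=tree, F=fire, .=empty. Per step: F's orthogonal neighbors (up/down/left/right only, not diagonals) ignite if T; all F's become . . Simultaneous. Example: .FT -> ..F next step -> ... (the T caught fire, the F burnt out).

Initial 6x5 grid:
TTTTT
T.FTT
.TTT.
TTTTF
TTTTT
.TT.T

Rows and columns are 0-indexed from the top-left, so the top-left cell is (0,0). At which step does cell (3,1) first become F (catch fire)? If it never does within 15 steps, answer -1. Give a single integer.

Step 1: cell (3,1)='T' (+5 fires, +2 burnt)
Step 2: cell (3,1)='T' (+8 fires, +5 burnt)
Step 3: cell (3,1)='F' (+4 fires, +8 burnt)
  -> target ignites at step 3
Step 4: cell (3,1)='.' (+4 fires, +4 burnt)
Step 5: cell (3,1)='.' (+2 fires, +4 burnt)
Step 6: cell (3,1)='.' (+0 fires, +2 burnt)
  fire out at step 6

3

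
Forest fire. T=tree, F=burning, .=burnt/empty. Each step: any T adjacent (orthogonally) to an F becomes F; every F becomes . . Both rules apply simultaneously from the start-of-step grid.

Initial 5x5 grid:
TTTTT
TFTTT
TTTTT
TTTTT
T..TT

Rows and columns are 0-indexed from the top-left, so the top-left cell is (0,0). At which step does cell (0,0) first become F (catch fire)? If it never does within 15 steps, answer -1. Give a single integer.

Step 1: cell (0,0)='T' (+4 fires, +1 burnt)
Step 2: cell (0,0)='F' (+6 fires, +4 burnt)
  -> target ignites at step 2
Step 3: cell (0,0)='.' (+5 fires, +6 burnt)
Step 4: cell (0,0)='.' (+4 fires, +5 burnt)
Step 5: cell (0,0)='.' (+2 fires, +4 burnt)
Step 6: cell (0,0)='.' (+1 fires, +2 burnt)
Step 7: cell (0,0)='.' (+0 fires, +1 burnt)
  fire out at step 7

2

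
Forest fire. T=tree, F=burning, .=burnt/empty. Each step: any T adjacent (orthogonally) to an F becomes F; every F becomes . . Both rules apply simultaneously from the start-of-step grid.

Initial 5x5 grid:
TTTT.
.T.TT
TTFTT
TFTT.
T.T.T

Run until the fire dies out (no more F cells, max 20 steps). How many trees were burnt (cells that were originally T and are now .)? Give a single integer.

Answer: 16

Derivation:
Step 1: +4 fires, +2 burnt (F count now 4)
Step 2: +7 fires, +4 burnt (F count now 7)
Step 3: +3 fires, +7 burnt (F count now 3)
Step 4: +2 fires, +3 burnt (F count now 2)
Step 5: +0 fires, +2 burnt (F count now 0)
Fire out after step 5
Initially T: 17, now '.': 24
Total burnt (originally-T cells now '.'): 16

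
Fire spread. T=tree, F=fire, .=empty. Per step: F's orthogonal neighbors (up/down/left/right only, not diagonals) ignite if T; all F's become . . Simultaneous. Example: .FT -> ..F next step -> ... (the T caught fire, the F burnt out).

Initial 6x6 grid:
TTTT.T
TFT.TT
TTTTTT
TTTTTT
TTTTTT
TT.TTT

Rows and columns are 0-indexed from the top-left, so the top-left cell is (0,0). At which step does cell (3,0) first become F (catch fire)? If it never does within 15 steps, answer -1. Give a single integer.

Step 1: cell (3,0)='T' (+4 fires, +1 burnt)
Step 2: cell (3,0)='T' (+5 fires, +4 burnt)
Step 3: cell (3,0)='F' (+5 fires, +5 burnt)
  -> target ignites at step 3
Step 4: cell (3,0)='.' (+5 fires, +5 burnt)
Step 5: cell (3,0)='.' (+5 fires, +5 burnt)
Step 6: cell (3,0)='.' (+4 fires, +5 burnt)
Step 7: cell (3,0)='.' (+3 fires, +4 burnt)
Step 8: cell (3,0)='.' (+1 fires, +3 burnt)
Step 9: cell (3,0)='.' (+0 fires, +1 burnt)
  fire out at step 9

3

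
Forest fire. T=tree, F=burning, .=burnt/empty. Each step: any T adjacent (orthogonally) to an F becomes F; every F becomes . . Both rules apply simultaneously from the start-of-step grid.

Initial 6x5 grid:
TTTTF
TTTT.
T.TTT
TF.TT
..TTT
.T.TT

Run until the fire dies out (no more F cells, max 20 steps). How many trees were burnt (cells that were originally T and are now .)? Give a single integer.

Answer: 20

Derivation:
Step 1: +2 fires, +2 burnt (F count now 2)
Step 2: +3 fires, +2 burnt (F count now 3)
Step 3: +4 fires, +3 burnt (F count now 4)
Step 4: +5 fires, +4 burnt (F count now 5)
Step 5: +2 fires, +5 burnt (F count now 2)
Step 6: +3 fires, +2 burnt (F count now 3)
Step 7: +1 fires, +3 burnt (F count now 1)
Step 8: +0 fires, +1 burnt (F count now 0)
Fire out after step 8
Initially T: 21, now '.': 29
Total burnt (originally-T cells now '.'): 20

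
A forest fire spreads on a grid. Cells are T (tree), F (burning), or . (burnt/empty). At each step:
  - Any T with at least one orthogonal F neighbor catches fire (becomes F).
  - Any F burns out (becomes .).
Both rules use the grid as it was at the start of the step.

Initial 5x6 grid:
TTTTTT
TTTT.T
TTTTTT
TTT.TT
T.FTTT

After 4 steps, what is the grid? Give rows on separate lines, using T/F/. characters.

Step 1: 2 trees catch fire, 1 burn out
  TTTTTT
  TTTT.T
  TTTTTT
  TTF.TT
  T..FTT
Step 2: 3 trees catch fire, 2 burn out
  TTTTTT
  TTTT.T
  TTFTTT
  TF..TT
  T...FT
Step 3: 6 trees catch fire, 3 burn out
  TTTTTT
  TTFT.T
  TF.FTT
  F...FT
  T....F
Step 4: 7 trees catch fire, 6 burn out
  TTFTTT
  TF.F.T
  F...FT
  .....F
  F.....

TTFTTT
TF.F.T
F...FT
.....F
F.....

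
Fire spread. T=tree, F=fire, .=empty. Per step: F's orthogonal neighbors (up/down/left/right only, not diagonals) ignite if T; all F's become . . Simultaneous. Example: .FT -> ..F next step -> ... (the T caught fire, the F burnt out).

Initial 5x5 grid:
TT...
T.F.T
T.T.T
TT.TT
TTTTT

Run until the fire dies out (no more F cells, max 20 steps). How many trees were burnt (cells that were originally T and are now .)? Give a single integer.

Answer: 1

Derivation:
Step 1: +1 fires, +1 burnt (F count now 1)
Step 2: +0 fires, +1 burnt (F count now 0)
Fire out after step 2
Initially T: 16, now '.': 10
Total burnt (originally-T cells now '.'): 1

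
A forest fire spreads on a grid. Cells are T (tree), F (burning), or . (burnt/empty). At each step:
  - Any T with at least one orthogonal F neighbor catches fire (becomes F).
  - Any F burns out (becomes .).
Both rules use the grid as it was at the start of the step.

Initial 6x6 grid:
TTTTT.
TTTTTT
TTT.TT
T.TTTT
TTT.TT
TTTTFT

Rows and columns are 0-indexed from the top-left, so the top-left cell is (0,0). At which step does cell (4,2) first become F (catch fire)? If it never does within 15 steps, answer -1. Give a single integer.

Step 1: cell (4,2)='T' (+3 fires, +1 burnt)
Step 2: cell (4,2)='T' (+3 fires, +3 burnt)
Step 3: cell (4,2)='F' (+5 fires, +3 burnt)
  -> target ignites at step 3
Step 4: cell (4,2)='.' (+5 fires, +5 burnt)
Step 5: cell (4,2)='.' (+5 fires, +5 burnt)
Step 6: cell (4,2)='.' (+4 fires, +5 burnt)
Step 7: cell (4,2)='.' (+3 fires, +4 burnt)
Step 8: cell (4,2)='.' (+2 fires, +3 burnt)
Step 9: cell (4,2)='.' (+1 fires, +2 burnt)
Step 10: cell (4,2)='.' (+0 fires, +1 burnt)
  fire out at step 10

3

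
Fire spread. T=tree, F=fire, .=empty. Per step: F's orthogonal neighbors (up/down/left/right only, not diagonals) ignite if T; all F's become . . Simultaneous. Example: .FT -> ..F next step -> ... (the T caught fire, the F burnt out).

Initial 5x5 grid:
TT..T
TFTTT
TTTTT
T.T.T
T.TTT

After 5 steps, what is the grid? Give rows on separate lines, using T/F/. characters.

Step 1: 4 trees catch fire, 1 burn out
  TF..T
  F.FTT
  TFTTT
  T.T.T
  T.TTT
Step 2: 4 trees catch fire, 4 burn out
  F...T
  ...FT
  F.FTT
  T.T.T
  T.TTT
Step 3: 4 trees catch fire, 4 burn out
  ....T
  ....F
  ...FT
  F.F.T
  T.TTT
Step 4: 4 trees catch fire, 4 burn out
  ....F
  .....
  ....F
  ....T
  F.FTT
Step 5: 2 trees catch fire, 4 burn out
  .....
  .....
  .....
  ....F
  ...FT

.....
.....
.....
....F
...FT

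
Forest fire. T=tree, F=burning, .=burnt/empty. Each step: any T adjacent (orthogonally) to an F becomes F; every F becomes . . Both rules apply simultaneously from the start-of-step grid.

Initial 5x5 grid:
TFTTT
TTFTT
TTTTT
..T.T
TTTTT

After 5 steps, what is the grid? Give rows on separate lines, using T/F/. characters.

Step 1: 5 trees catch fire, 2 burn out
  F.FTT
  TF.FT
  TTFTT
  ..T.T
  TTTTT
Step 2: 6 trees catch fire, 5 burn out
  ...FT
  F...F
  TF.FT
  ..F.T
  TTTTT
Step 3: 4 trees catch fire, 6 burn out
  ....F
  .....
  F...F
  ....T
  TTFTT
Step 4: 3 trees catch fire, 4 burn out
  .....
  .....
  .....
  ....F
  TF.FT
Step 5: 2 trees catch fire, 3 burn out
  .....
  .....
  .....
  .....
  F...F

.....
.....
.....
.....
F...F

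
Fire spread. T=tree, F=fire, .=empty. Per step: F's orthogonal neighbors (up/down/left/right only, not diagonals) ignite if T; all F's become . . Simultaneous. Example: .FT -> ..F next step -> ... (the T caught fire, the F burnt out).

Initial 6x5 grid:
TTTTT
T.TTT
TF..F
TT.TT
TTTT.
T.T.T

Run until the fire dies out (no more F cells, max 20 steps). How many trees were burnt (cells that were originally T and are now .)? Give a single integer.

Step 1: +4 fires, +2 burnt (F count now 4)
Step 2: +6 fires, +4 burnt (F count now 6)
Step 3: +6 fires, +6 burnt (F count now 6)
Step 4: +4 fires, +6 burnt (F count now 4)
Step 5: +0 fires, +4 burnt (F count now 0)
Fire out after step 5
Initially T: 21, now '.': 29
Total burnt (originally-T cells now '.'): 20

Answer: 20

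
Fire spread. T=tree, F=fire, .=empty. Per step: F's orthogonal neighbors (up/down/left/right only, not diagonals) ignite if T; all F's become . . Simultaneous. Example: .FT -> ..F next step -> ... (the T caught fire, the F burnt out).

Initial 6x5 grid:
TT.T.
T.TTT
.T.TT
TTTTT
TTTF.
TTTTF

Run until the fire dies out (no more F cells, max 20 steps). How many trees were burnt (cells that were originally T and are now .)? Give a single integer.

Answer: 19

Derivation:
Step 1: +3 fires, +2 burnt (F count now 3)
Step 2: +5 fires, +3 burnt (F count now 5)
Step 3: +5 fires, +5 burnt (F count now 5)
Step 4: +6 fires, +5 burnt (F count now 6)
Step 5: +0 fires, +6 burnt (F count now 0)
Fire out after step 5
Initially T: 22, now '.': 27
Total burnt (originally-T cells now '.'): 19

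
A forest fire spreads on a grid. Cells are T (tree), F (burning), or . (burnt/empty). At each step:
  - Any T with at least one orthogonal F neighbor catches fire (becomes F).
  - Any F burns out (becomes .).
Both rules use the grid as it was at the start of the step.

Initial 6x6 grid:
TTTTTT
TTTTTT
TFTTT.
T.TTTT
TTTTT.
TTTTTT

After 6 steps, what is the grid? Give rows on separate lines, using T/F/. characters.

Step 1: 3 trees catch fire, 1 burn out
  TTTTTT
  TFTTTT
  F.FTT.
  T.TTTT
  TTTTT.
  TTTTTT
Step 2: 6 trees catch fire, 3 burn out
  TFTTTT
  F.FTTT
  ...FT.
  F.FTTT
  TTTTT.
  TTTTTT
Step 3: 7 trees catch fire, 6 burn out
  F.FTTT
  ...FTT
  ....F.
  ...FTT
  FTFTT.
  TTTTTT
Step 4: 7 trees catch fire, 7 burn out
  ...FTT
  ....FT
  ......
  ....FT
  .F.FT.
  FTFTTT
Step 5: 6 trees catch fire, 7 burn out
  ....FT
  .....F
  ......
  .....F
  ....F.
  .F.FTT
Step 6: 2 trees catch fire, 6 burn out
  .....F
  ......
  ......
  ......
  ......
  ....FT

.....F
......
......
......
......
....FT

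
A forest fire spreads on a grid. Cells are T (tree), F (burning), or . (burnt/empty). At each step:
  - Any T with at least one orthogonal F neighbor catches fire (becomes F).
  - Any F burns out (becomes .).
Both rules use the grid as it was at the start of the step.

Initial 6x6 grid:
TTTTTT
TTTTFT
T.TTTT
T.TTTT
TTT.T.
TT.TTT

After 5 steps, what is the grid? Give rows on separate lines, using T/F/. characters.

Step 1: 4 trees catch fire, 1 burn out
  TTTTFT
  TTTF.F
  T.TTFT
  T.TTTT
  TTT.T.
  TT.TTT
Step 2: 6 trees catch fire, 4 burn out
  TTTF.F
  TTF...
  T.TF.F
  T.TTFT
  TTT.T.
  TT.TTT
Step 3: 6 trees catch fire, 6 burn out
  TTF...
  TF....
  T.F...
  T.TF.F
  TTT.F.
  TT.TTT
Step 4: 4 trees catch fire, 6 burn out
  TF....
  F.....
  T.....
  T.F...
  TTT...
  TT.TFT
Step 5: 5 trees catch fire, 4 burn out
  F.....
  ......
  F.....
  T.....
  TTF...
  TT.F.F

F.....
......
F.....
T.....
TTF...
TT.F.F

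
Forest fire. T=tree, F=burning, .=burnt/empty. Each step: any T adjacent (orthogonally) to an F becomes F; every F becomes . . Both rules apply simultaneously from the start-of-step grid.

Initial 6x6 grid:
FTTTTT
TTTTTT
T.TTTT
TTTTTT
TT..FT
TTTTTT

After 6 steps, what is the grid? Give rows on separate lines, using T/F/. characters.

Step 1: 5 trees catch fire, 2 burn out
  .FTTTT
  FTTTTT
  T.TTTT
  TTTTFT
  TT...F
  TTTTFT
Step 2: 8 trees catch fire, 5 burn out
  ..FTTT
  .FTTTT
  F.TTFT
  TTTF.F
  TT....
  TTTF.F
Step 3: 8 trees catch fire, 8 burn out
  ...FTT
  ..FTFT
  ..TF.F
  FTF...
  TT....
  TTF...
Step 4: 7 trees catch fire, 8 burn out
  ....FT
  ...F.F
  ..F...
  .F....
  FT....
  TF....
Step 5: 3 trees catch fire, 7 burn out
  .....F
  ......
  ......
  ......
  .F....
  F.....
Step 6: 0 trees catch fire, 3 burn out
  ......
  ......
  ......
  ......
  ......
  ......

......
......
......
......
......
......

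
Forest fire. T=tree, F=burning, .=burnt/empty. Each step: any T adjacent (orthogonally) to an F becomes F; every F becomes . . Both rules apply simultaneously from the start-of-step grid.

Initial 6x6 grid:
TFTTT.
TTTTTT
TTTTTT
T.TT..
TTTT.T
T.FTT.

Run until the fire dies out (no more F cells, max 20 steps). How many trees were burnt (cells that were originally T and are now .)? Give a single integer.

Answer: 26

Derivation:
Step 1: +5 fires, +2 burnt (F count now 5)
Step 2: +8 fires, +5 burnt (F count now 8)
Step 3: +6 fires, +8 burnt (F count now 6)
Step 4: +4 fires, +6 burnt (F count now 4)
Step 5: +2 fires, +4 burnt (F count now 2)
Step 6: +1 fires, +2 burnt (F count now 1)
Step 7: +0 fires, +1 burnt (F count now 0)
Fire out after step 7
Initially T: 27, now '.': 35
Total burnt (originally-T cells now '.'): 26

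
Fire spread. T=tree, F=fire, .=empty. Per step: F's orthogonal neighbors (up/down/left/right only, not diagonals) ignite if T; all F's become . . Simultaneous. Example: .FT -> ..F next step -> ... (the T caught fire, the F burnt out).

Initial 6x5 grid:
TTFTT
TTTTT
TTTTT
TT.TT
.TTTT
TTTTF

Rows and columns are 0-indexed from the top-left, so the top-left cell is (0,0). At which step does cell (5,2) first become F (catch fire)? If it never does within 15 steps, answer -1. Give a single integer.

Step 1: cell (5,2)='T' (+5 fires, +2 burnt)
Step 2: cell (5,2)='F' (+8 fires, +5 burnt)
  -> target ignites at step 2
Step 3: cell (5,2)='.' (+8 fires, +8 burnt)
Step 4: cell (5,2)='.' (+4 fires, +8 burnt)
Step 5: cell (5,2)='.' (+1 fires, +4 burnt)
Step 6: cell (5,2)='.' (+0 fires, +1 burnt)
  fire out at step 6

2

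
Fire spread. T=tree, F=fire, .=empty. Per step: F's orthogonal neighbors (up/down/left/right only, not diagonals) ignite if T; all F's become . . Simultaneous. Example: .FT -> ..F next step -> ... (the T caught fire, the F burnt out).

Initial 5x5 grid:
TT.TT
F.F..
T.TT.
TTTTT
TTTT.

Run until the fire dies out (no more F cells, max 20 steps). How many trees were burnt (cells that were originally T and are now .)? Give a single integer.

Step 1: +3 fires, +2 burnt (F count now 3)
Step 2: +4 fires, +3 burnt (F count now 4)
Step 3: +4 fires, +4 burnt (F count now 4)
Step 4: +3 fires, +4 burnt (F count now 3)
Step 5: +0 fires, +3 burnt (F count now 0)
Fire out after step 5
Initially T: 16, now '.': 23
Total burnt (originally-T cells now '.'): 14

Answer: 14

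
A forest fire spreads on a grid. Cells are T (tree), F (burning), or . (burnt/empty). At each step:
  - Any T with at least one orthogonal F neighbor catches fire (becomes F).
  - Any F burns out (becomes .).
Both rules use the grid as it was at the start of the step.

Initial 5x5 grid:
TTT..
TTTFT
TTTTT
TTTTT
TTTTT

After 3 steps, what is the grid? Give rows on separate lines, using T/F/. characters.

Step 1: 3 trees catch fire, 1 burn out
  TTT..
  TTF.F
  TTTFT
  TTTTT
  TTTTT
Step 2: 5 trees catch fire, 3 burn out
  TTF..
  TF...
  TTF.F
  TTTFT
  TTTTT
Step 3: 6 trees catch fire, 5 burn out
  TF...
  F....
  TF...
  TTF.F
  TTTFT

TF...
F....
TF...
TTF.F
TTTFT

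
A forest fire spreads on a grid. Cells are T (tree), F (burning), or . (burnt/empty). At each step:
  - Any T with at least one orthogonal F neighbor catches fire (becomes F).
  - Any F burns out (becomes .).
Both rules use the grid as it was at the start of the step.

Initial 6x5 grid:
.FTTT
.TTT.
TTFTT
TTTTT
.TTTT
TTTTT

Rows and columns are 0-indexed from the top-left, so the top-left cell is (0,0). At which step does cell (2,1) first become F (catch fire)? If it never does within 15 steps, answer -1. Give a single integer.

Step 1: cell (2,1)='F' (+6 fires, +2 burnt)
  -> target ignites at step 1
Step 2: cell (2,1)='.' (+7 fires, +6 burnt)
Step 3: cell (2,1)='.' (+6 fires, +7 burnt)
Step 4: cell (2,1)='.' (+3 fires, +6 burnt)
Step 5: cell (2,1)='.' (+2 fires, +3 burnt)
Step 6: cell (2,1)='.' (+0 fires, +2 burnt)
  fire out at step 6

1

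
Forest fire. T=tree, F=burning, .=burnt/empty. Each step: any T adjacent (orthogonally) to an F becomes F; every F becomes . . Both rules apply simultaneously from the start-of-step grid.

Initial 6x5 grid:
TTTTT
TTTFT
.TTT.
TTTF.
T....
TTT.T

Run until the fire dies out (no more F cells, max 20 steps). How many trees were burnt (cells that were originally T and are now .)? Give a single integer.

Answer: 19

Derivation:
Step 1: +5 fires, +2 burnt (F count now 5)
Step 2: +5 fires, +5 burnt (F count now 5)
Step 3: +4 fires, +5 burnt (F count now 4)
Step 4: +2 fires, +4 burnt (F count now 2)
Step 5: +1 fires, +2 burnt (F count now 1)
Step 6: +1 fires, +1 burnt (F count now 1)
Step 7: +1 fires, +1 burnt (F count now 1)
Step 8: +0 fires, +1 burnt (F count now 0)
Fire out after step 8
Initially T: 20, now '.': 29
Total burnt (originally-T cells now '.'): 19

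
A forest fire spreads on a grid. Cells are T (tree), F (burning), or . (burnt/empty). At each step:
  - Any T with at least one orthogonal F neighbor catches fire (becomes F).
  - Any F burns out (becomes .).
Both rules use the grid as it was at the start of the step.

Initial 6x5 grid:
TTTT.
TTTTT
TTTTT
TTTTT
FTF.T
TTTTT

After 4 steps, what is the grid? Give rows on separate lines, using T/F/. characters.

Step 1: 5 trees catch fire, 2 burn out
  TTTT.
  TTTTT
  TTTTT
  FTFTT
  .F..T
  FTFTT
Step 2: 6 trees catch fire, 5 burn out
  TTTT.
  TTTTT
  FTFTT
  .F.FT
  ....T
  .F.FT
Step 3: 6 trees catch fire, 6 burn out
  TTTT.
  FTFTT
  .F.FT
  ....F
  ....T
  ....F
Step 4: 6 trees catch fire, 6 burn out
  FTFT.
  .F.FT
  ....F
  .....
  ....F
  .....

FTFT.
.F.FT
....F
.....
....F
.....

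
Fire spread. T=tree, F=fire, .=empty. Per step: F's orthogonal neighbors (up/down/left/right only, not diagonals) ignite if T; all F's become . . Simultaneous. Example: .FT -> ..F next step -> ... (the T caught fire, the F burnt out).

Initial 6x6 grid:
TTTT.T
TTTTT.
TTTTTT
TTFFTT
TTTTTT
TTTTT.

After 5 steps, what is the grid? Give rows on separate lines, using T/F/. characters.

Step 1: 6 trees catch fire, 2 burn out
  TTTT.T
  TTTTT.
  TTFFTT
  TF..FT
  TTFFTT
  TTTTT.
Step 2: 10 trees catch fire, 6 burn out
  TTTT.T
  TTFFT.
  TF..FT
  F....F
  TF..FT
  TTFFT.
Step 3: 10 trees catch fire, 10 burn out
  TTFF.T
  TF..F.
  F....F
  ......
  F....F
  TF..F.
Step 4: 3 trees catch fire, 10 burn out
  TF...T
  F.....
  ......
  ......
  ......
  F.....
Step 5: 1 trees catch fire, 3 burn out
  F....T
  ......
  ......
  ......
  ......
  ......

F....T
......
......
......
......
......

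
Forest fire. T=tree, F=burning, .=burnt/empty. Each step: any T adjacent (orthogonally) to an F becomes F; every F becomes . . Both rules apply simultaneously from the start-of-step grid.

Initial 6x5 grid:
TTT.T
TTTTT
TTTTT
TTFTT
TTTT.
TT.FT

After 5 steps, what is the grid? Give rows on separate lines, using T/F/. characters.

Step 1: 6 trees catch fire, 2 burn out
  TTT.T
  TTTTT
  TTFTT
  TF.FT
  TTFF.
  TT..F
Step 2: 6 trees catch fire, 6 burn out
  TTT.T
  TTFTT
  TF.FT
  F...F
  TF...
  TT...
Step 3: 7 trees catch fire, 6 burn out
  TTF.T
  TF.FT
  F...F
  .....
  F....
  TF...
Step 4: 4 trees catch fire, 7 burn out
  TF..T
  F...F
  .....
  .....
  .....
  F....
Step 5: 2 trees catch fire, 4 burn out
  F...F
  .....
  .....
  .....
  .....
  .....

F...F
.....
.....
.....
.....
.....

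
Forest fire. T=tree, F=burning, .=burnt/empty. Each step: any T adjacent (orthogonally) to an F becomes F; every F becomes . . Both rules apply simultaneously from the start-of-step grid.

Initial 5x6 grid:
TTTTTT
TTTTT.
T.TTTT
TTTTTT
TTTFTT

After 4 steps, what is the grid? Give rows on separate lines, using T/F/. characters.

Step 1: 3 trees catch fire, 1 burn out
  TTTTTT
  TTTTT.
  T.TTTT
  TTTFTT
  TTF.FT
Step 2: 5 trees catch fire, 3 burn out
  TTTTTT
  TTTTT.
  T.TFTT
  TTF.FT
  TF...F
Step 3: 6 trees catch fire, 5 burn out
  TTTTTT
  TTTFT.
  T.F.FT
  TF...F
  F.....
Step 4: 5 trees catch fire, 6 burn out
  TTTFTT
  TTF.F.
  T....F
  F.....
  ......

TTTFTT
TTF.F.
T....F
F.....
......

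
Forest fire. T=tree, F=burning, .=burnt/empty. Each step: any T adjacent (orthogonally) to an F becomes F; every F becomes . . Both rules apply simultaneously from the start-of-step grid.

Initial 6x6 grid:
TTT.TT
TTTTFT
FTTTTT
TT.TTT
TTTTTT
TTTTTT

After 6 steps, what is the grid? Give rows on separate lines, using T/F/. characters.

Step 1: 7 trees catch fire, 2 burn out
  TTT.FT
  FTTF.F
  .FTTFT
  FT.TTT
  TTTTTT
  TTTTTT
Step 2: 10 trees catch fire, 7 burn out
  FTT..F
  .FF...
  ..FF.F
  .F.TFT
  FTTTTT
  TTTTTT
Step 3: 7 trees catch fire, 10 burn out
  .FF...
  ......
  ......
  ...F.F
  .FTTFT
  FTTTTT
Step 4: 5 trees catch fire, 7 burn out
  ......
  ......
  ......
  ......
  ..FF.F
  .FTTFT
Step 5: 3 trees catch fire, 5 burn out
  ......
  ......
  ......
  ......
  ......
  ..FF.F
Step 6: 0 trees catch fire, 3 burn out
  ......
  ......
  ......
  ......
  ......
  ......

......
......
......
......
......
......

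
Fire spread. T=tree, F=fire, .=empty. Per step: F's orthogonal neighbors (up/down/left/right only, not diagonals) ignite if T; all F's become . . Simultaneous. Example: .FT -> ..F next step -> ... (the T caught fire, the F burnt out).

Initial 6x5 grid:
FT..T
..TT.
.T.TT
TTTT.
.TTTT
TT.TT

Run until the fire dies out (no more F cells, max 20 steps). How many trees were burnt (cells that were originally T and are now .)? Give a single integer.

Step 1: +1 fires, +1 burnt (F count now 1)
Step 2: +0 fires, +1 burnt (F count now 0)
Fire out after step 2
Initially T: 19, now '.': 12
Total burnt (originally-T cells now '.'): 1

Answer: 1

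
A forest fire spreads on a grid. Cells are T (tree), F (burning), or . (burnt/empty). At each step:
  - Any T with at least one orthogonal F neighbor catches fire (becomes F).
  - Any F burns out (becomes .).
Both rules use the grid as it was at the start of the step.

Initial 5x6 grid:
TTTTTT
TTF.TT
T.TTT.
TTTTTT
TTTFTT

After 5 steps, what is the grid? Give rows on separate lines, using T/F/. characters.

Step 1: 6 trees catch fire, 2 burn out
  TTFTTT
  TF..TT
  T.FTT.
  TTTFTT
  TTF.FT
Step 2: 8 trees catch fire, 6 burn out
  TF.FTT
  F...TT
  T..FT.
  TTF.FT
  TF...F
Step 3: 7 trees catch fire, 8 burn out
  F...FT
  ....TT
  F...F.
  TF...F
  F.....
Step 4: 3 trees catch fire, 7 burn out
  .....F
  ....FT
  ......
  F.....
  ......
Step 5: 1 trees catch fire, 3 burn out
  ......
  .....F
  ......
  ......
  ......

......
.....F
......
......
......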